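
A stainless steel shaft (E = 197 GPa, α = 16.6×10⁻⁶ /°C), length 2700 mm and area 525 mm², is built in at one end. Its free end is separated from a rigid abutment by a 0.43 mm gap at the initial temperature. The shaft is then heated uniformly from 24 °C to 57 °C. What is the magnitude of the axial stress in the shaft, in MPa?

σ ≈ 76.5 MPa (compressive)

Unrestrained expansion: δ_free = αΔT L = 16.6×10⁻⁶ × 33 × 2700 = 1.479 mm.
This exceeds the 0.43 mm gap, so the wall pushes back. The portion of expansion that must be recovered elastically is δ_free − gap = 1.479 − 0.43 = 1.049 mm.
So σ = E(δ_free − g)/L = 197×10³ × 1.049/2700 = 76.54 MPa.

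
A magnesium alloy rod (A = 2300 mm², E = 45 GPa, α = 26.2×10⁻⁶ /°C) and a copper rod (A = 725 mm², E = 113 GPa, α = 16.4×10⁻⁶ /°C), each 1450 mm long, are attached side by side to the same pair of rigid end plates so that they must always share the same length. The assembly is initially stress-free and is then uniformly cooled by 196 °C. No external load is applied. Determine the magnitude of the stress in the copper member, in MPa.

σ ≈ 121 MPa (compressive)

Both members must finish at the same length. With the larger α, the magnesium alloy tends to over-contract; the plates restrain it, putting the magnesium alloy in tension and the copper in compression. With no external load the two internal forces are equal and opposite, magnitude P.
Compatibility of the two members (thermal + elastic change equal): (α₁ − α₂)ΔT = P·[1/(A₁E₁) + 1/(A₂E₂)].
|α₁ − α₂|·ΔT = 9.8×10⁻⁶ × 196 = 0.001921.
1/(A₁E₁) + 1/(A₂E₂) = 1/(2300×45×10³) + 1/(725×113×10³) = 2.187×10⁻⁸ N⁻¹.
So P = 0.001921 / 2.187×10⁻⁸ = 87.84 kN.
σ_{copper} = P/A₂ = 87840/725 = 121.2 MPa, compressive.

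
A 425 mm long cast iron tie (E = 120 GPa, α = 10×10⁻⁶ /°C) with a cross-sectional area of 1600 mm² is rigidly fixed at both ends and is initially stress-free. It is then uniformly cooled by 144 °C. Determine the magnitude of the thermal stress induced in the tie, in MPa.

σ ≈ 173 MPa (tensile)

Because both ends are immovable the net strain is zero, and the suppressed thermal strain is αΔT = 10×10⁻⁶ × 144 = 1440×10⁻⁶.
The stress required to suppress this strain is σ = Eε = 120×10³ × 1440×10⁻⁶ = 172.8 MPa, tensile since the tie is trying to contract.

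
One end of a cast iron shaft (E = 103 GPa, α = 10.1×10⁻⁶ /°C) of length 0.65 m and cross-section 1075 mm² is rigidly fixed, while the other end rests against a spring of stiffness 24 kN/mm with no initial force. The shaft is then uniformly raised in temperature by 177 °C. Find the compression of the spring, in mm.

δ ≈ 1.02 mm

Free thermal expansion: δ_free = αΔT L = 10.1×10⁻⁶ × 177 × 650 = 1.162 mm.
Let P be the compressive force at the spring. The shaft shortens elastically by PL/(AE) and the spring compresses by P/k; together these equal δ_free.
P [ L/(AE) + 1/k ] = δ_free → P [ 650/(1075×103×10³) + 1/(24×10³) ] = 1.162.
P = 1.162 / 4.754×10⁻⁵ = 24440 N.
Spring compression = P/k = 24440/(24×10³) = 1.019 mm.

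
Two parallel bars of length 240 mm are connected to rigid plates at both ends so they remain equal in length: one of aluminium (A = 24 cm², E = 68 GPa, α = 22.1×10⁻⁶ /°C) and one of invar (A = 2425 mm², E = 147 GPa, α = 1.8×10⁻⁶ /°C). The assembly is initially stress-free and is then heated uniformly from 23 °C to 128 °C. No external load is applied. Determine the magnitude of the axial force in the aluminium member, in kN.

P ≈ 239 kN (compressive in the aluminium)

Equilibrium of a rigid end plate with no external load gives equal and opposite internal forces ±P in the two members. Since α_{aluminium} > α_{invar}, heating drives the aluminium into compression and the invar into tension.
Equating the net (thermal + elastic) strains gives |α₁ − α₂|·ΔT = P·[1/(A₁E₁) + 1/(A₂E₂)].
|α₁ − α₂|·ΔT = 20.3×10⁻⁶ × 105 = 0.002131.
1/(A₁E₁) + 1/(A₂E₂) = 1/(2400×68×10³) + 1/(2425×147×10³) = 8.933×10⁻⁹ N⁻¹.
P = 0.002131 / 8.933×10⁻⁹ = 238600 N = 238.6 kN.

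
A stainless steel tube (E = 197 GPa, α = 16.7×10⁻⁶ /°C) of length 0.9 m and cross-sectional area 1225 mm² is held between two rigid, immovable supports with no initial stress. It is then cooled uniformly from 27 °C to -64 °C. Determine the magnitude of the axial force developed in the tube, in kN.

The ends cannot move, so σ = EαΔT = 197×10³ × 16.7×10⁻⁶ × 91 = 299.4 MPa.
Then P = σA = 299.4 × 1225 mm² = 366.7 kN, tensile.

P ≈ 367 kN (tensile)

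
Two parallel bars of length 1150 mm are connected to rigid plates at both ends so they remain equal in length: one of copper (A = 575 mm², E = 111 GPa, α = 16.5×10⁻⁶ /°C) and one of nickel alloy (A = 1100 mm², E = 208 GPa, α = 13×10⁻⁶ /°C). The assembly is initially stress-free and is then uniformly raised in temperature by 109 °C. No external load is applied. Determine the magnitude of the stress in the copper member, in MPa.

The copper has the larger α, so on heating it would change length more than the nickel alloy if both were free. The rigid plates force a common final length, so the copper is put into compression and the nickel alloy into tension, with equal and opposite forces P (no external load).
Compatibility of the two members (thermal + elastic change equal): (α₁ − α₂)ΔT = P·[1/(A₁E₁) + 1/(A₂E₂)].
|α₁ − α₂|·ΔT = 3.5×10⁻⁶ × 109 = 0.0003815.
1/(A₁E₁) + 1/(A₂E₂) = 1/(575×111×10³) + 1/(1100×208×10³) = 2.004×10⁻⁸ N⁻¹.
So P = 0.0003815 / 2.004×10⁻⁸ = 19.04 kN.
σ_{copper} = P/A₁ = 19040/575 = 33.11 MPa, compressive.

σ ≈ 33.1 MPa (compressive)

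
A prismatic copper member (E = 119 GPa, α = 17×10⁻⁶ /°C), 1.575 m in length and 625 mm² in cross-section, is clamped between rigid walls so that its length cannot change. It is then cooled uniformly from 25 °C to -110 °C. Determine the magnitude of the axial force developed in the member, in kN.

P ≈ 171 kN (tensile)

The ends cannot move, so σ = EαΔT = 119×10³ × 17×10⁻⁶ × 135 = 273.1 MPa.
P = AEαΔT = 625 × 119×10³ × 17×10⁻⁶ × 135 = 170.7 kN (tensile).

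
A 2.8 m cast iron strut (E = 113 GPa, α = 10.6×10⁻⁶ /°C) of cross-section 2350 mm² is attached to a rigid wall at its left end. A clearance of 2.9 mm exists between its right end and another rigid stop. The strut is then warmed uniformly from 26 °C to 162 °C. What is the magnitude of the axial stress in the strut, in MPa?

Free thermal elongation = αΔT L = 10.6×10⁻⁶ × 136 × 2800 = 4.036 mm.
This exceeds the 2.9 mm gap, so the wall pushes back. The portion of expansion that must be recovered elastically is δ_free − gap = 4.036 − 2.9 = 1.136 mm.
That suppressed elongation corresponds to σ = E·Δ/L = 113×10³ × 1.136/2800 = 45.87 MPa.

σ ≈ 45.9 MPa (compressive)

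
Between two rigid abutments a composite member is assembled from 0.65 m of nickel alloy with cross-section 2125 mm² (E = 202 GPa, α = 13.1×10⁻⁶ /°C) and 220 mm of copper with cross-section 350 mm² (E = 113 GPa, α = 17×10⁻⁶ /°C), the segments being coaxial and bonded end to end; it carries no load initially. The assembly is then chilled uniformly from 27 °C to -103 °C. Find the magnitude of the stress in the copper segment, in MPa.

σ ≈ 643 MPa (tensile)

If the supports were absent, the total length change would be Σ αᵢΔT Lᵢ = 13.1×10⁻⁶×130×650 + 17×10⁻⁶×130×220 = 1.593 mm.
The walls prevent any net length change, so an axial force P (same in every segment) develops. Compatibility: P · Σ Lᵢ/(AᵢEᵢ) = δ_free.
The series flexibility is Σ Lᵢ/(AᵢEᵢ) = 650/(2125×202×10³) + 220/(350×113×10³) = 7.077×10⁻⁶ mm/N.
Hence P = δ_free / Σ(L/AE) = 1.593/7.077×10⁻⁶ = 225.1 kN (tensile).
σ_{copper} = P / A = 225100 / 350 = 643.2 MPa.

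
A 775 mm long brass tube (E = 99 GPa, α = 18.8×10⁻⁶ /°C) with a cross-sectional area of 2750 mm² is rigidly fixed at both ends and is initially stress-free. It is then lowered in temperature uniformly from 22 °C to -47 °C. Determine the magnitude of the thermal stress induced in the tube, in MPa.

σ ≈ 128 MPa (tensile)

The supports are rigid, so the total axial strain is zero. The restrained thermal strain is ε = αΔT = 18.8×10⁻⁶ × 69 = 1297.2×10⁻⁶.
The stress required to suppress this strain is σ = Eε = 99×10³ × 1297.2×10⁻⁶ = 128.4 MPa, tensile since the tube is trying to contract.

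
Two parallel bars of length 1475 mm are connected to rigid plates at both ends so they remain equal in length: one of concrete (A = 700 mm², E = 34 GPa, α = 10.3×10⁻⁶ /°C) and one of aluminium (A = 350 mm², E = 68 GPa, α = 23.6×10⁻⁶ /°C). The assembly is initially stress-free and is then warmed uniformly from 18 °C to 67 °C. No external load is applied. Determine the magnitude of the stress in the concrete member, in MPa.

σ ≈ 11.1 MPa (tensile)

Equilibrium of a rigid end plate with no external load gives equal and opposite internal forces ±P in the two members. Since α_{aluminium} > α_{concrete}, heating drives the aluminium into compression and the concrete into tension.
Equating the net (thermal + elastic) strains gives |α₁ − α₂|·ΔT = P·[1/(A₁E₁) + 1/(A₂E₂)].
|α₁ − α₂|·ΔT = 13.3×10⁻⁶ × 49 = 0.0006517.
1/(A₁E₁) + 1/(A₂E₂) = 1/(700×34×10³) + 1/(350×68×10³) = 8.403×10⁻⁸ N⁻¹.
So P = 0.0006517 / 8.403×10⁻⁸ = 7.755 kN.
σ_{concrete} = P/A₁ = 7755/700 = 11.08 MPa, tensile.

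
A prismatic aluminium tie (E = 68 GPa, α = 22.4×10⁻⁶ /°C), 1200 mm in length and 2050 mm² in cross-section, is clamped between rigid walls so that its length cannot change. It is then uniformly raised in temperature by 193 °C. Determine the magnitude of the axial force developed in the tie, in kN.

With zero net strain, σ = E·αΔT = 68 GPa × 22.4×10⁻⁶ × 193 = 294 MPa.
Then P = σA = 294 × 2050 mm² = 602.7 kN, compressive.

P ≈ 603 kN (compressive)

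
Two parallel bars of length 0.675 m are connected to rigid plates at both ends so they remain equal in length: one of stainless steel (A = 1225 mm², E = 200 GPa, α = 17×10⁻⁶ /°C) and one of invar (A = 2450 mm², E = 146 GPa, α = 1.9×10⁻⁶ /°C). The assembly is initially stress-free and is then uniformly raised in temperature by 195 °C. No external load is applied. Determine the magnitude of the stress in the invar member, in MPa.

Both members must finish at the same length. With the larger α, the stainless steel tends to over-expand; the plates restrain it, putting the stainless steel in compression and the invar in tension. With no external load the two internal forces are equal and opposite, magnitude P.
Equating the net (thermal + elastic) strains gives |α₁ − α₂|·ΔT = P·[1/(A₁E₁) + 1/(A₂E₂)].
|α₁ − α₂|·ΔT = 15.1×10⁻⁶ × 195 = 0.002945.
1/(A₁E₁) + 1/(A₂E₂) = 1/(1225×200×10³) + 1/(2450×146×10³) = 6.877×10⁻⁹ N⁻¹.
So P = 0.002945 / 6.877×10⁻⁹ = 428.1 kN.
σ_{invar} = P/A₂ = 428100/2450 = 174.8 MPa, tensile.

σ ≈ 175 MPa (tensile)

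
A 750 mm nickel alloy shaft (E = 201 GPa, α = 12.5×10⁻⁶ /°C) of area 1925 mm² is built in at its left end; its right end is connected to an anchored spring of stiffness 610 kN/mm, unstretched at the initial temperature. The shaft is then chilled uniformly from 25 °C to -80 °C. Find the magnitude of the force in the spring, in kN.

P ≈ 275 kN

If the spring were absent the shaft would shorten by αΔT L = 12.5×10⁻⁶ × 105 × 750 = 0.9844 mm.
With a force P in the spring, the elastic change of the shaft is PL/(AE) and that of the spring is P/k; compatibility requires their sum to equal δ_free.
So P = δ_free / [L/(AE) + 1/k] = 0.9844 / [ 750/(1925×201×10³) + 1/(610×10³) ].
P = 0.9844 / 3.578×10⁻⁶ = 275100 N.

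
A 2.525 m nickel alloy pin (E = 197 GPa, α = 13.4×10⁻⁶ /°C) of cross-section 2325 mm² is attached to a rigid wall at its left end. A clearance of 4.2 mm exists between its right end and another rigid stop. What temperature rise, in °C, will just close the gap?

ΔT ≈ 124 °C

The gap closes when αΔT L = 4.2 mm, since the pin is still unstressed at that instant.
ΔT = 4.2 / (13.4×10⁻⁶ × 2525) = 124.1 °C.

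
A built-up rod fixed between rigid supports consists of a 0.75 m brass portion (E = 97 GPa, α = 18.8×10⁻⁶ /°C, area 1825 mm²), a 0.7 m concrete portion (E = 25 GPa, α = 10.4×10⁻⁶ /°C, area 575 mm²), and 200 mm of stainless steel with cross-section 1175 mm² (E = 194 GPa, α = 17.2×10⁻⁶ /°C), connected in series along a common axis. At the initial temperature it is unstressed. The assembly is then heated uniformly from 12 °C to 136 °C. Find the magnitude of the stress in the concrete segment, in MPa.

With the walls removed the bar would change length by δ_free = Σ αᵢΔT Lᵢ = 18.8×10⁻⁶×124×750 + 10.4×10⁻⁶×124×700 + 17.2×10⁻⁶×124×200 = 3.078 mm.
Since the ends are fixed, an axial force P builds up, equal in every segment, with P · Σ Lᵢ/(AᵢEᵢ) = δ_free.
The series flexibility is Σ Lᵢ/(AᵢEᵢ) = 750/(1825×97×10³) + 700/(575×25×10³) + 200/(1175×194×10³) = 5.381×10⁻⁵ mm/N.
Hence P = δ_free / Σ(L/AE) = 3.078/5.381×10⁻⁵ = 57.2 kN (compressive).
σ_{concrete} = P / A = 57200 / 575 = 99.47 MPa.

σ ≈ 99.5 MPa (compressive)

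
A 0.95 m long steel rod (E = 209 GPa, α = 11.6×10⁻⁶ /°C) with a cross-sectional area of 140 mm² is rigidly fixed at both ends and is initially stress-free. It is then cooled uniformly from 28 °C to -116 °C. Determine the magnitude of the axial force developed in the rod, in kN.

With zero net strain, σ = E·αΔT = 209 GPa × 11.6×10⁻⁶ × 144 = 349.1 MPa.
Axial force P = σA = 349.1 × 140 = 48880 N = 48.88 kN, tensile.

P ≈ 48.9 kN (tensile)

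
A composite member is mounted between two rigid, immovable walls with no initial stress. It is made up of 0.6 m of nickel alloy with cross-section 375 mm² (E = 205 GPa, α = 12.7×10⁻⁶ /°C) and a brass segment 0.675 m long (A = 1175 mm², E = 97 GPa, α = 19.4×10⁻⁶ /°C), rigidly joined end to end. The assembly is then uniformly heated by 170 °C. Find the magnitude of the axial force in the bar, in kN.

P ≈ 257 kN (compressive)

With the walls removed the bar would change length by δ_free = Σ αᵢΔT Lᵢ = 12.7×10⁻⁶×170×600 + 19.4×10⁻⁶×170×675 = 3.522 mm.
Since the ends are fixed, an axial force P builds up, equal in every segment, with P · Σ Lᵢ/(AᵢEᵢ) = δ_free.
Σ Lᵢ/(AᵢEᵢ) = 600/(375×205×10³) + 675/(1175×97×10³) = 1.373×10⁻⁵ mm/N.
So P = 3.522 / 1.373×10⁻⁵ = 256.5 kN, compressive.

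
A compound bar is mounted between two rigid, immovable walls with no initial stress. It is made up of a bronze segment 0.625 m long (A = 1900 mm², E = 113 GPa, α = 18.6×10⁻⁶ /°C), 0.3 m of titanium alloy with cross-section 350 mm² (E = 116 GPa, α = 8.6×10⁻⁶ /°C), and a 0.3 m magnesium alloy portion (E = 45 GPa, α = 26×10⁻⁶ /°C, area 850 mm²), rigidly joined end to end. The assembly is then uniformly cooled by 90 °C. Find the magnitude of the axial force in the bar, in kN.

P ≈ 109 kN (tensile)

With the walls removed the bar would change length by δ_free = Σ αᵢΔT Lᵢ = 18.6×10⁻⁶×90×625 + 8.6×10⁻⁶×90×300 + 26×10⁻⁶×90×300 = 1.98 mm.
The rigid supports impose zero overall length change; the single axial force P common to all segments must satisfy P Σ Lᵢ/(AᵢEᵢ) = δ_free.
Σ Lᵢ/(AᵢEᵢ) = 625/(1900×113×10³) + 300/(350×116×10³) + 300/(850×45×10³) = 1.814×10⁻⁵ mm/N.
Hence P = δ_free / Σ(L/AE) = 1.98/1.814×10⁻⁵ = 109.2 kN (tensile).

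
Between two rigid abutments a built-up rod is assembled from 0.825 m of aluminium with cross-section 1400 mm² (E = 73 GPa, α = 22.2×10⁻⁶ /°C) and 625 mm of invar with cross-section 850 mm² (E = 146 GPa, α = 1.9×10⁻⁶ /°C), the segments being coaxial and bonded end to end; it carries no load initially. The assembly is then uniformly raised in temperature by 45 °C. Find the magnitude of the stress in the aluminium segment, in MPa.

σ ≈ 47.8 MPa (compressive)

If the supports were absent, the total length change would be Σ αᵢΔT Lᵢ = 22.2×10⁻⁶×45×825 + 1.9×10⁻⁶×45×625 = 0.8776 mm.
The walls prevent any net length change, so an axial force P (same in every segment) develops. Compatibility: P · Σ Lᵢ/(AᵢEᵢ) = δ_free.
Σ Lᵢ/(AᵢEᵢ) = 825/(1400×73×10³) + 625/(850×146×10³) = 1.311×10⁻⁵ mm/N.
P = 0.8776 / 1.311×10⁻⁵ = 66950 N = 66.95 kN, compressive.
σ_{aluminium} = P / A = 66950 / 1400 = 47.82 MPa.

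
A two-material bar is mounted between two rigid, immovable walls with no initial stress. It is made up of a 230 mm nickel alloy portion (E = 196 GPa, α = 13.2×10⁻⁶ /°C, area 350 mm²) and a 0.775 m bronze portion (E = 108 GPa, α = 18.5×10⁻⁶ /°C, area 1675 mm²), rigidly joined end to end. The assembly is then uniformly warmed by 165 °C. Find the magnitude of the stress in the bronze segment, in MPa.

σ ≈ 224 MPa (compressive)

Free thermal expansion of the whole bar: Σ αᵢΔT Lᵢ = 13.2×10⁻⁶×165×230 + 18.5×10⁻⁶×165×775 = 2.867 mm.
The walls prevent any net length change, so an axial force P (same in every segment) develops. Compatibility: P · Σ Lᵢ/(AᵢEᵢ) = δ_free.
Σ Lᵢ/(AᵢEᵢ) = 230/(350×196×10³) + 775/(1675×108×10³) = 7.637×10⁻⁶ mm/N.
P = 2.867 / 7.637×10⁻⁶ = 375400 N = 375.4 kN, compressive.
σ_{bronze} = P / A = 375400 / 1675 = 224.1 MPa.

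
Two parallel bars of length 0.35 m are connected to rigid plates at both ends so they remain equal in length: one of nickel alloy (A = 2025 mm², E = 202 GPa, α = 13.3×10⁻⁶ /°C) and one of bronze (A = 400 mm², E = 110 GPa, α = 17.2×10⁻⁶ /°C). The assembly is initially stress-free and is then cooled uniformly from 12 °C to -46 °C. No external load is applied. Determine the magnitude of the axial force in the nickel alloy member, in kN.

Both members must finish at the same length. With the larger α, the bronze tends to over-contract; the plates restrain it, putting the bronze in tension and the nickel alloy in compression. With no external load the two internal forces are equal and opposite, magnitude P.
Equating the net (thermal + elastic) strains gives |α₁ − α₂|·ΔT = P·[1/(A₁E₁) + 1/(A₂E₂)].
|α₁ − α₂|·ΔT = 3.9×10⁻⁶ × 58 = 0.0002262.
1/(A₁E₁) + 1/(A₂E₂) = 1/(2025×202×10³) + 1/(400×110×10³) = 2.517×10⁻⁸ N⁻¹.
P = 0.0002262 / 2.517×10⁻⁸ = 8986 N = 8.986 kN.

P ≈ 8.99 kN (compressive in the nickel alloy)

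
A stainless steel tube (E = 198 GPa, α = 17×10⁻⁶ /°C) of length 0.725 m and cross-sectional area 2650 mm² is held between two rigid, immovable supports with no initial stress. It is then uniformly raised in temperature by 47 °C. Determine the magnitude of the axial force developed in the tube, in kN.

With zero net strain, σ = E·αΔT = 198 GPa × 17×10⁻⁶ × 47 = 158.2 MPa.
Then P = σA = 158.2 × 2650 mm² = 419.2 kN, compressive.

P ≈ 419 kN (compressive)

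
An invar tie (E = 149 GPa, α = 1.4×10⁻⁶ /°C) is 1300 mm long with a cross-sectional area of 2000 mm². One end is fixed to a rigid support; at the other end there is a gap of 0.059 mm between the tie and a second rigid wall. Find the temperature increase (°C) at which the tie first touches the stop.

ΔT ≈ 32.4 °C

The gap closes when αΔT L = 0.059 mm, since the tie is still unstressed at that instant.
So ΔT = g/(αL) = 0.059/(1.4×10⁻⁶ × 1300) = 32.42 °C.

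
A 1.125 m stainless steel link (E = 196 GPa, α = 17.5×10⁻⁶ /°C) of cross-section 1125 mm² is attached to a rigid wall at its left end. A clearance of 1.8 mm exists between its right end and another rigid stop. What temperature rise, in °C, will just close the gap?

The gap closes when αΔT L = 1.8 mm, since the link is still unstressed at that instant.
ΔT = 1.8 / (17.5×10⁻⁶ × 1125) = 91.43 °C.

ΔT ≈ 91.4 °C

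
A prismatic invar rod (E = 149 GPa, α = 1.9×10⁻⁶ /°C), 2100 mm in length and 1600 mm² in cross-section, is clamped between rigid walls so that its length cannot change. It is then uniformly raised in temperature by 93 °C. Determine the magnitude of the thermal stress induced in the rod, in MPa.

σ ≈ 26.3 MPa (compressive)

The supports are rigid, so the total axial strain is zero. The restrained thermal strain is ε = αΔT = 1.9×10⁻⁶ × 93 = 176.7×10⁻⁶.
σ = EαΔT = 149×10³ × 1.9×10⁻⁶ × 93 = 26.33 MPa (compressive; the rod is trying to expand).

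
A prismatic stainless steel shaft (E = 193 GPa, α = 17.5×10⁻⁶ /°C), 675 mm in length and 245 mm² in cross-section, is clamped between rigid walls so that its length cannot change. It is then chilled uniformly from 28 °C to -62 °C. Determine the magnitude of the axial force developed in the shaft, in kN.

P ≈ 74.5 kN (tensile)

With zero net strain, σ = E·αΔT = 193 GPa × 17.5×10⁻⁶ × 90 = 304 MPa.
P = AEαΔT = 245 × 193×10³ × 17.5×10⁻⁶ × 90 = 74.47 kN (tensile).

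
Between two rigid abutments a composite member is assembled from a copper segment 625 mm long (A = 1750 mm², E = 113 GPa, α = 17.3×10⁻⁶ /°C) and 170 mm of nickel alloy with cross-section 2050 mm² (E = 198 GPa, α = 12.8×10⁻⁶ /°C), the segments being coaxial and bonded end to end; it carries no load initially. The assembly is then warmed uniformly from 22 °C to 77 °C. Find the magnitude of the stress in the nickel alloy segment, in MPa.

With the walls removed the bar would change length by δ_free = Σ αᵢΔT Lᵢ = 17.3×10⁻⁶×55×625 + 12.8×10⁻⁶×55×170 = 0.7144 mm.
The walls prevent any net length change, so an axial force P (same in every segment) develops. Compatibility: P · Σ Lᵢ/(AᵢEᵢ) = δ_free.
The series flexibility is Σ Lᵢ/(AᵢEᵢ) = 625/(1750×113×10³) + 170/(2050×198×10³) = 3.579×10⁻⁶ mm/N.
P = 0.7144 / 3.579×10⁻⁶ = 199600 N = 199.6 kN, compressive.
σ_{nickel alloy} = P / A = 199600 / 2050 = 97.36 MPa.

σ ≈ 97.4 MPa (compressive)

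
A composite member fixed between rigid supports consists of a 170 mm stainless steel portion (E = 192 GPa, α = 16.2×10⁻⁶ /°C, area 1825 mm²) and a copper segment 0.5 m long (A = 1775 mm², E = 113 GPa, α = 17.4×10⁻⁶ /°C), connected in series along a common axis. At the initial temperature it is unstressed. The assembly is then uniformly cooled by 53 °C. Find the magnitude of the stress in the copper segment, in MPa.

σ ≈ 115 MPa (tensile)

With the walls removed the bar would change length by δ_free = Σ αᵢΔT Lᵢ = 16.2×10⁻⁶×53×170 + 17.4×10⁻⁶×53×500 = 0.6071 mm.
Since the ends are fixed, an axial force P builds up, equal in every segment, with P · Σ Lᵢ/(AᵢEᵢ) = δ_free.
The series flexibility is Σ Lᵢ/(AᵢEᵢ) = 170/(1825×192×10³) + 500/(1775×113×10³) = 2.978×10⁻⁶ mm/N.
So P = 0.6071 / 2.978×10⁻⁶ = 203.8 kN, tensile.
σ_{copper} = P / A = 203800 / 1775 = 114.8 MPa.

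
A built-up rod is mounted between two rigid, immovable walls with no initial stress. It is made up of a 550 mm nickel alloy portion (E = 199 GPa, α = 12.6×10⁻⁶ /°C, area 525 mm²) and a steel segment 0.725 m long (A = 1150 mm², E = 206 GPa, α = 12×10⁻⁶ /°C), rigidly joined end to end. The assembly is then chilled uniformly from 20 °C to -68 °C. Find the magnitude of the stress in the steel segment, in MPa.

Free thermal contraction of the whole bar: Σ αᵢΔT Lᵢ = 12.6×10⁻⁶×88×550 + 12×10⁻⁶×88×725 = 1.375 mm.
The rigid supports impose zero overall length change; the single axial force P common to all segments must satisfy P Σ Lᵢ/(AᵢEᵢ) = δ_free.
The series flexibility is Σ Lᵢ/(AᵢEᵢ) = 550/(525×199×10³) + 725/(1150×206×10³) = 8.325×10⁻⁶ mm/N.
So P = 1.375 / 8.325×10⁻⁶ = 165.2 kN, tensile.
σ_{steel} = P / A = 165200 / 1150 = 143.7 MPa.

σ ≈ 144 MPa (tensile)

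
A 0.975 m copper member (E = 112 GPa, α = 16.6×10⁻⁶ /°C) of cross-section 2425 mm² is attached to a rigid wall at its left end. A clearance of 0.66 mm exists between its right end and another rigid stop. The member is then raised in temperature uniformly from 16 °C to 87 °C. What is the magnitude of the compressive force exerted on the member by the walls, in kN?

P ≈ 136 kN

If the wall were absent the member would grow by αΔT L = 16.6×10⁻⁶ × 71 × 975 = 1.149 mm.
The gap closes (δ_free > 0.66 mm) and the wall then resists a further 1.149 − 0.66 = 0.4891 mm of expansion.
That suppressed elongation corresponds to σ = E·Δ/L = 112×10³ × 0.4891/975 = 56.19 MPa.
P = σA = 56.19 × 2425 = 136.3 kN.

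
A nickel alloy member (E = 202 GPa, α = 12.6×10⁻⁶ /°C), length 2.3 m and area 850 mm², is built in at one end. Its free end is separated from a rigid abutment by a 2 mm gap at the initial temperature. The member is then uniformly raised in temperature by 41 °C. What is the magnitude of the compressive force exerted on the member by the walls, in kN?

P ≈ 0 kN

If the wall were absent the member would grow by αΔT L = 12.6×10⁻⁶ × 41 × 2300 = 1.188 mm.
Since δ_free = 1.19 mm is less than the 2 mm gap, the member never touches the wall. No axial force develops.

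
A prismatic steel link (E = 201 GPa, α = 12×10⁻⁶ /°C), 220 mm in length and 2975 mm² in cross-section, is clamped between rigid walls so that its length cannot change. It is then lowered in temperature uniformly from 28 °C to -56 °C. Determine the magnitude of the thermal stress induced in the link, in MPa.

σ ≈ 203 MPa (tensile)

The supports are rigid, so the total axial strain is zero. The restrained thermal strain is ε = αΔT = 12×10⁻⁶ × 84 = 1008×10⁻⁶.
Hence σ = E·αΔT = 201×10³ × 1008×10⁻⁶ = 202.6 MPa, tensile.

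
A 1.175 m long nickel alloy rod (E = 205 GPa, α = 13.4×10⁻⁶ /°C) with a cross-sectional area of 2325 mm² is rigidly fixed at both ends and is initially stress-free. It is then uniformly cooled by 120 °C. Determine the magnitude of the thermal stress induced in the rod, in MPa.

σ ≈ 330 MPa (tensile)

Because both ends are immovable the net strain is zero, and the suppressed thermal strain is αΔT = 13.4×10⁻⁶ × 120 = 1608×10⁻⁶.
Hence σ = E·αΔT = 205×10³ × 1608×10⁻⁶ = 329.6 MPa, tensile.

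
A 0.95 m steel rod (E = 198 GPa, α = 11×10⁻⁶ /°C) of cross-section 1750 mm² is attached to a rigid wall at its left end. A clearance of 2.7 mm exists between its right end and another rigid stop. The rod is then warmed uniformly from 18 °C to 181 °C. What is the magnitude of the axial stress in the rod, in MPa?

σ ≈ 0 MPa

Unrestrained expansion: δ_free = αΔT L = 11×10⁻⁶ × 163 × 950 = 1.703 mm.
This is smaller than the 2.7 mm clearance, so the rod expands freely without reaching the stop — the stress is zero.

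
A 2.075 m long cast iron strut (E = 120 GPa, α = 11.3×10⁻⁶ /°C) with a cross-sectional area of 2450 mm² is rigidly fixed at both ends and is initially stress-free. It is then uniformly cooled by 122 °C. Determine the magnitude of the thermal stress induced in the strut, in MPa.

σ ≈ 165 MPa (tensile)

The supports are rigid, so the total axial strain is zero. The restrained thermal strain is ε = αΔT = 11.3×10⁻⁶ × 122 = 1378.6×10⁻⁶.
Hence σ = E·αΔT = 120×10³ × 1378.6×10⁻⁶ = 165.4 MPa, tensile.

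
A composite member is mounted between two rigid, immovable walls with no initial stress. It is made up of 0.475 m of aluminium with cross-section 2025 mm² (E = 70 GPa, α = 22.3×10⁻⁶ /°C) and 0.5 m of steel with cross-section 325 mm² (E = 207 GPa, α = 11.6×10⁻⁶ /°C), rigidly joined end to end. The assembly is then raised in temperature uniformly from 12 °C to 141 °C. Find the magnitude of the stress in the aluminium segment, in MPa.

Free thermal expansion of the whole bar: Σ αᵢΔT Lᵢ = 22.3×10⁻⁶×129×475 + 11.6×10⁻⁶×129×500 = 2.115 mm.
The walls prevent any net length change, so an axial force P (same in every segment) develops. Compatibility: P · Σ Lᵢ/(AᵢEᵢ) = δ_free.
The series flexibility is Σ Lᵢ/(AᵢEᵢ) = 475/(2025×70×10³) + 500/(325×207×10³) = 1.078×10⁻⁵ mm/N.
Hence P = δ_free / Σ(L/AE) = 2.115/1.078×10⁻⁵ = 196.1 kN (compressive).
σ_{aluminium} = P / A = 196100 / 2025 = 96.84 MPa.

σ ≈ 96.8 MPa (compressive)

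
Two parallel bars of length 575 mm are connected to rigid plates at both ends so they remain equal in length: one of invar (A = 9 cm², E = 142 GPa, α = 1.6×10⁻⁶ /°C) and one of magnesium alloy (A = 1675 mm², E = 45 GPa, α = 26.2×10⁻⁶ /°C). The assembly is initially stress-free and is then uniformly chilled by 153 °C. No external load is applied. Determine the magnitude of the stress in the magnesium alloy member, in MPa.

Both members must finish at the same length. With the larger α, the magnesium alloy tends to over-contract; the plates restrain it, putting the magnesium alloy in tension and the invar in compression. With no external load the two internal forces are equal and opposite, magnitude P.
Setting the final lengths equal and cancelling L: (α₁ − α₂)ΔT = P/(A₁E₁) + P/(A₂E₂).
|α₁ − α₂|·ΔT = 24.6×10⁻⁶ × 153 = 0.003764.
1/(A₁E₁) + 1/(A₂E₂) = 1/(900×142×10³) + 1/(1675×45×10³) = 2.109×10⁻⁸ N⁻¹.
P = 0.003764 / 2.109×10⁻⁸ = 178400 N = 178.4 kN.
σ_{magnesium alloy} = P/A₂ = 178400/1675 = 106.5 MPa, tensile.

σ ≈ 107 MPa (tensile)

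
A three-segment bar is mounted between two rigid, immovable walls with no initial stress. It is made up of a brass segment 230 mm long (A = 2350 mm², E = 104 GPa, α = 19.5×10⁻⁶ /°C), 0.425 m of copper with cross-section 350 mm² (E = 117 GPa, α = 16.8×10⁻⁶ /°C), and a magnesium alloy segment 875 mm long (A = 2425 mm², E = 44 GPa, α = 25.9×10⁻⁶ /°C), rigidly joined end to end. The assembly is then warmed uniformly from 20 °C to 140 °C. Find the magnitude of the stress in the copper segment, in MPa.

σ ≈ 602 MPa (compressive)

If the supports were absent, the total length change would be Σ αᵢΔT Lᵢ = 19.5×10⁻⁶×120×230 + 16.8×10⁻⁶×120×425 + 25.9×10⁻⁶×120×875 = 4.114 mm.
The rigid supports impose zero overall length change; the single axial force P common to all segments must satisfy P Σ Lᵢ/(AᵢEᵢ) = δ_free.
Σ Lᵢ/(AᵢEᵢ) = 230/(2350×104×10³) + 425/(350×117×10³) + 875/(2425×44×10³) = 1.952×10⁻⁵ mm/N.
So P = 4.114 / 1.952×10⁻⁵ = 210.8 kN, compressive.
σ_{copper} = P / A = 210800 / 350 = 602.2 MPa.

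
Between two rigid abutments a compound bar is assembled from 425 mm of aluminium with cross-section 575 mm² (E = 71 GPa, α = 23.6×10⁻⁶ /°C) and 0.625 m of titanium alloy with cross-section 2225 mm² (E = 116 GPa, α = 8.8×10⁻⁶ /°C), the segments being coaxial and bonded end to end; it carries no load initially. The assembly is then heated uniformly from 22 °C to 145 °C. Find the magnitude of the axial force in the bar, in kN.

With the walls removed the bar would change length by δ_free = Σ αᵢΔT Lᵢ = 23.6×10⁻⁶×123×425 + 8.8×10⁻⁶×123×625 = 1.91 mm.
The walls prevent any net length change, so an axial force P (same in every segment) develops. Compatibility: P · Σ Lᵢ/(AᵢEᵢ) = δ_free.
The series flexibility is Σ Lᵢ/(AᵢEᵢ) = 425/(575×71×10³) + 625/(2225×116×10³) = 1.283×10⁻⁵ mm/N.
Hence P = δ_free / Σ(L/AE) = 1.91/1.283×10⁻⁵ = 148.9 kN (compressive).

P ≈ 149 kN (compressive)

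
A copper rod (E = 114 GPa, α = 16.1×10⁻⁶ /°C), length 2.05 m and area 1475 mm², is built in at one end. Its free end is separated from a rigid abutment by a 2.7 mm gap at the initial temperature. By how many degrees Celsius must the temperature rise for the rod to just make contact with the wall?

The gap closes when αΔT L = 2.7 mm, since the rod is still unstressed at that instant.
So ΔT = g/(αL) = 2.7/(16.1×10⁻⁶ × 2050) = 81.81 °C.

ΔT ≈ 81.8 °C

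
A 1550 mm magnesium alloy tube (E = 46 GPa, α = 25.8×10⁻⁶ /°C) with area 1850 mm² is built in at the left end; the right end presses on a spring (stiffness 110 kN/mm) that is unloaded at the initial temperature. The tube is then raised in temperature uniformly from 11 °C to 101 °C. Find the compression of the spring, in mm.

δ ≈ 1.2 mm

The unrestrained thermal change is αΔT L = 25.8×10⁻⁶ × 90 × 1550 = 3.599 mm.
With a force P in the spring, the elastic change of the tube is PL/(AE) and that of the spring is P/k; compatibility requires their sum to equal δ_free.
So P = δ_free / [L/(AE) + 1/k] = 3.599 / [ 1550/(1850×46×10³) + 1/(110×10³) ].
P = 3.599 / 2.73×10⁻⁵ = 131800 N.
Spring compression = P/k = 131800/(110×10³) = 1.198 mm.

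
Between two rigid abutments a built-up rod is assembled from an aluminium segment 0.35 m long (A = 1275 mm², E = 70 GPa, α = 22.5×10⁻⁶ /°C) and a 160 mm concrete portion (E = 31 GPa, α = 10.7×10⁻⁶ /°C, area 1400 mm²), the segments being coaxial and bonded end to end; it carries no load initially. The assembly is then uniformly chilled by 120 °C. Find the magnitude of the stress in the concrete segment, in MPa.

If the supports were absent, the total length change would be Σ αᵢΔT Lᵢ = 22.5×10⁻⁶×120×350 + 10.7×10⁻⁶×120×160 = 1.15 mm.
The rigid supports impose zero overall length change; the single axial force P common to all segments must satisfy P Σ Lᵢ/(AᵢEᵢ) = δ_free.
The series flexibility is Σ Lᵢ/(AᵢEᵢ) = 350/(1275×70×10³) + 160/(1400×31×10³) = 7.608×10⁻⁶ mm/N.
Hence P = δ_free / Σ(L/AE) = 1.15/7.608×10⁻⁶ = 151.2 kN (tensile).
σ_{concrete} = P / A = 151200 / 1400 = 108 MPa.

σ ≈ 108 MPa (tensile)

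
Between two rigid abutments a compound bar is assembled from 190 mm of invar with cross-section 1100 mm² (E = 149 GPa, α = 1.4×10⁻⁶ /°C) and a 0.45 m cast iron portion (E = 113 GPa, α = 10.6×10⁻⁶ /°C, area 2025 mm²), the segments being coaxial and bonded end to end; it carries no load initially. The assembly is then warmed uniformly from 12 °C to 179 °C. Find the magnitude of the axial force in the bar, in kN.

P ≈ 269 kN (compressive)

Free thermal expansion of the whole bar: Σ αᵢΔT Lᵢ = 1.4×10⁻⁶×167×190 + 10.6×10⁻⁶×167×450 = 0.841 mm.
The rigid supports impose zero overall length change; the single axial force P common to all segments must satisfy P Σ Lᵢ/(AᵢEᵢ) = δ_free.
The series flexibility is Σ Lᵢ/(AᵢEᵢ) = 190/(1100×149×10³) + 450/(2025×113×10³) = 3.126×10⁻⁶ mm/N.
Hence P = δ_free / Σ(L/AE) = 0.841/3.126×10⁻⁶ = 269.1 kN (compressive).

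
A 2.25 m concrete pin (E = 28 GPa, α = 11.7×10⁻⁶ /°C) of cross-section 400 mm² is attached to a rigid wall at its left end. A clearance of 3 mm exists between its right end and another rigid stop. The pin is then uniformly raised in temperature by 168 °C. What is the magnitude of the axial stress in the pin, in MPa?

Unrestrained expansion: δ_free = αΔT L = 11.7×10⁻⁶ × 168 × 2250 = 4.423 mm.
After closing the 3 mm clearance, 4.423 − 3 = 1.423 mm of expansion remains to be suppressed by the wall.
That suppressed elongation corresponds to σ = E·Δ/L = 28×10³ × 1.423/2250 = 17.7 MPa.

σ ≈ 17.7 MPa (compressive)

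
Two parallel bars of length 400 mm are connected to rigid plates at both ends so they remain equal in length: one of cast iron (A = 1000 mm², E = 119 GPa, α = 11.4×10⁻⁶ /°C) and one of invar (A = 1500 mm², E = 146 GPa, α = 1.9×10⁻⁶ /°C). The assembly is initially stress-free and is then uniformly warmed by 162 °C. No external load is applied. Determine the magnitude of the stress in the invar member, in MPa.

Both members must finish at the same length. With the larger α, the cast iron tends to over-expand; the plates restrain it, putting the cast iron in compression and the invar in tension. With no external load the two internal forces are equal and opposite, magnitude P.
Compatibility of the two members (thermal + elastic change equal): (α₁ − α₂)ΔT = P·[1/(A₁E₁) + 1/(A₂E₂)].
|α₁ − α₂|·ΔT = 9.5×10⁻⁶ × 162 = 0.001539.
1/(A₁E₁) + 1/(A₂E₂) = 1/(1000×119×10³) + 1/(1500×146×10³) = 1.297×10⁻⁸ N⁻¹.
P = 0.001539 / 1.297×10⁻⁸ = 118700 N = 118.7 kN.
σ_{invar} = P/A₂ = 118700/1500 = 79.11 MPa, tensile.

σ ≈ 79.1 MPa (tensile)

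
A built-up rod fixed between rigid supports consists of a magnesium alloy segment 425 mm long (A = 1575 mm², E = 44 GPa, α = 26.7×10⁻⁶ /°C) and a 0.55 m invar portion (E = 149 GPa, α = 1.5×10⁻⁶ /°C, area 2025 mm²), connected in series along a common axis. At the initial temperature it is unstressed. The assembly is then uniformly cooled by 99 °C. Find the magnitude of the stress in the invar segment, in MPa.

σ ≈ 74.8 MPa (tensile)

If the supports were absent, the total length change would be Σ αᵢΔT Lᵢ = 26.7×10⁻⁶×99×425 + 1.5×10⁻⁶×99×550 = 1.205 mm.
The walls prevent any net length change, so an axial force P (same in every segment) develops. Compatibility: P · Σ Lᵢ/(AᵢEᵢ) = δ_free.
Σ Lᵢ/(AᵢEᵢ) = 425/(1575×44×10³) + 550/(2025×149×10³) = 7.956×10⁻⁶ mm/N.
So P = 1.205 / 7.956×10⁻⁶ = 151.5 kN, tensile.
σ_{invar} = P / A = 151500 / 2025 = 74.8 MPa.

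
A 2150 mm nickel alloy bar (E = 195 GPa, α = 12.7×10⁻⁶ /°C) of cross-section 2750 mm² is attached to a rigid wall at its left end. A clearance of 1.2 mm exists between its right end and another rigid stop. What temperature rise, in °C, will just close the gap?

The gap closes when αΔT L = 1.2 mm, since the bar is still unstressed at that instant.
ΔT = 1.2 / (12.7×10⁻⁶ × 2150) = 43.95 °C.

ΔT ≈ 43.9 °C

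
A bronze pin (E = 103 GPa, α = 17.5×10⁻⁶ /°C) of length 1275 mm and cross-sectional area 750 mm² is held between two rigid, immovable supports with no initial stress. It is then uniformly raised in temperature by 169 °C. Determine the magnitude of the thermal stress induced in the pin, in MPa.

σ ≈ 305 MPa (compressive)

The supports are rigid, so the total axial strain is zero. The restrained thermal strain is ε = αΔT = 17.5×10⁻⁶ × 169 = 2957.5×10⁻⁶.
Hence σ = E·αΔT = 103×10³ × 2957.5×10⁻⁶ = 304.6 MPa, compressive.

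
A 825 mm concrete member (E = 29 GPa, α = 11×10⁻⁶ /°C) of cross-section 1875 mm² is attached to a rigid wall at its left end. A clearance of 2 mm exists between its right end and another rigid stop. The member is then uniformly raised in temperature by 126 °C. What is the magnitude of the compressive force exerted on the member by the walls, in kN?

Unrestrained expansion: δ_free = αΔT L = 11×10⁻⁶ × 126 × 825 = 1.143 mm.
This is smaller than the 2 mm clearance, so the member expands freely without reaching the stop — the stress is zero.

P ≈ 0 kN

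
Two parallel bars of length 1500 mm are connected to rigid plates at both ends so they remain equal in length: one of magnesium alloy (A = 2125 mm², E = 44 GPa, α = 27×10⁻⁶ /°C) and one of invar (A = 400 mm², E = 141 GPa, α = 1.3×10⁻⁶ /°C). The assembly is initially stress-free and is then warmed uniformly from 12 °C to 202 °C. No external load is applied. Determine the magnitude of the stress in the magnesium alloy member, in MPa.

σ ≈ 80.8 MPa (compressive)

Equilibrium of a rigid end plate with no external load gives equal and opposite internal forces ±P in the two members. Since α_{magnesium alloy} > α_{invar}, heating drives the magnesium alloy into compression and the invar into tension.
Compatibility of the two members (thermal + elastic change equal): (α₁ − α₂)ΔT = P·[1/(A₁E₁) + 1/(A₂E₂)].
|α₁ − α₂|·ΔT = 25.7×10⁻⁶ × 190 = 0.004883.
1/(A₁E₁) + 1/(A₂E₂) = 1/(2125×44×10³) + 1/(400×141×10³) = 2.843×10⁻⁸ N⁻¹.
P = 0.004883 / 2.843×10⁻⁸ = 171800 N = 171.8 kN.
σ_{magnesium alloy} = P/A₁ = 171800/2125 = 80.84 MPa, compressive.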